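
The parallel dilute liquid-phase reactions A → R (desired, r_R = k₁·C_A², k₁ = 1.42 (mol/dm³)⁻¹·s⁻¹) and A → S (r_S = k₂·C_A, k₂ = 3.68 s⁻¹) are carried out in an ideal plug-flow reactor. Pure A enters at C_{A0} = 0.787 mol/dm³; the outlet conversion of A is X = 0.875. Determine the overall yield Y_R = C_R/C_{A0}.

0.124

C_A = C_{A0}(1−X) = 0.09838 mol/dm³.
Along a PFR/batch, dC_S/dC_A = −r_S/(r_R+r_S) = −k₂/(k₂+k₁·C_A).
Integrating from C_{A0} to C_A: C_S = (3.68/1.42)·ln[(3.68+1.42·0.787)/(3.68+1.42·0.0984)] = 2.592·ln(4.798/3.820) = 0.5907 mol/dm³.
Then C_R = (C_{A0}−C_A) − C_S = 0.6886 − 0.5907 = 0.09792 mol/dm³.
Y_R = C_R/C_{A0} = 0.09792/0.787 = 0.124.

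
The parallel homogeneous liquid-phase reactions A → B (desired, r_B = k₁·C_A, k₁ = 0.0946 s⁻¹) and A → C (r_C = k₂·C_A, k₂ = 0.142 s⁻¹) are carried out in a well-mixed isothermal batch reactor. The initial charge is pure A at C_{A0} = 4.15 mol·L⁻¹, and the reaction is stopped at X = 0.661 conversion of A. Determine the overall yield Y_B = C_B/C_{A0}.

C_A = C_{A0}(1−X) = 1.407 mol·L⁻¹.
Both paths are first order in A, so the instantaneous fraction to B is constant: dC_B/d(−C_A) = k₁/(k₁+k₂) = 0.3998.
C_B = 0.3998·(C_{A0}−C_A) = 0.3998×2.743 = 1.10 mol·L⁻¹.
Y_B = C_B/C_{A0} = 1.097/4.15 = 0.264.

0.264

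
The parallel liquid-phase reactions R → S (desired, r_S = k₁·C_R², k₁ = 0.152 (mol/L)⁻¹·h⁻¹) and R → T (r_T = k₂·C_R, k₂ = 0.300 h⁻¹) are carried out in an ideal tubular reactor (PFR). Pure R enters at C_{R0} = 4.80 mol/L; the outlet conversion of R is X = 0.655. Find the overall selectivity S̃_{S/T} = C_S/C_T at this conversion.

1.55

C_R = C_{R0}(1−X) = 1.656 mol/L.
Along a PFR/batch, dC_T/dC_R = −r_T/(r_S+r_T) = −k₂/(k₂+k₁·C_R).
Integrating from C_{R0} to C_R: C_T = (0.300/0.152)·ln[(0.300+0.152·4.80)/(0.300+0.152·1.66)] = 1.974·ln(1.030/0.5517) = 1.231 mol/L.
Then C_S = (C_{R0}−C_R) − C_T = 3.144 − 1.231 = 1.913 mol/L.
S̃_{S/T} = C_S/C_T = 1.913/1.231 = 1.55.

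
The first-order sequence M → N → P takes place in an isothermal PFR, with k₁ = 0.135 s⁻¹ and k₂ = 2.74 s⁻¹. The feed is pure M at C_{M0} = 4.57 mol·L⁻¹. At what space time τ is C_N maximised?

Setting dC_N/dτ = 0 gives τ_opt = ln(k₂/k₁)/(k₂−k₁).
= ln(2.74/0.135)/(2.74−0.135) = ln(20.30)/2.605 = 3.010/2.605 = 1.16 s.

1.16 s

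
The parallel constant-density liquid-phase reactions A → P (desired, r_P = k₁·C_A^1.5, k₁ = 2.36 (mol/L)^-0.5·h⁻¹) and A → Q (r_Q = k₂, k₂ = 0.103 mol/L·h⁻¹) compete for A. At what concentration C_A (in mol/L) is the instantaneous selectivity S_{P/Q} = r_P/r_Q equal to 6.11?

0.414 mol/L

S_{P/Q} = (k₁/k₂)·C_A^1.5 ⇒ C_A = (S·k₂/k₁)^(1/1.5).
= (6.11×0.103/2.36)^(0.6667) = (0.2667)^(0.6667) = 0.414 mol/L.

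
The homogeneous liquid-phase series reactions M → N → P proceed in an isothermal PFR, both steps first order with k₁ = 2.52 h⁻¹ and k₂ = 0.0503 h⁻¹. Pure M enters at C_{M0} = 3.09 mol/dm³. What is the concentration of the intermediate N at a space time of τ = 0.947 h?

2.72 mol/dm³

Solving the coupled first-order balances gives C_N(τ) = [k₁/(k₂−k₁)]·C_{M0}·(e^(−k₁τ) − e^(−k₂τ)).
e^(−k₁τ) = e^(−2.52×0.947) = e^(−2.386) = 0.09196; e^(−k₂τ) = e^(−0.04763) = 0.9535.
C_N = 2.52×3.09/(0.0503−2.52) × (0.09196−0.9535) = (-3.153)×(-0.8615) = 2.716 mol/dm³.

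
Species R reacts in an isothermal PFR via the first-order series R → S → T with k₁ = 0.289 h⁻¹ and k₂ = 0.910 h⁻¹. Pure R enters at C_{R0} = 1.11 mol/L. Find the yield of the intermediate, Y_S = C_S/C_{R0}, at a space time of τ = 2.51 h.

For first-order series with pure R initially, C_S(τ) = k₁C_{R0}/(k₂−k₁)·(e^(−k₁τ) − e^(−k₂τ)).
e^(−k₁τ) = e^(−0.289×2.51) = e^(−0.7254) = 0.4841; e^(−k₂τ) = e^(−2.284) = 0.1019.
C_S = 0.289×1.11/(0.910−0.289) × (0.4841−0.1019) = 0.5166×0.3823 = 0.1975 mol/L.
Y_S = C_S/C_{R0} = 0.1975/1.11 = 0.178.

0.178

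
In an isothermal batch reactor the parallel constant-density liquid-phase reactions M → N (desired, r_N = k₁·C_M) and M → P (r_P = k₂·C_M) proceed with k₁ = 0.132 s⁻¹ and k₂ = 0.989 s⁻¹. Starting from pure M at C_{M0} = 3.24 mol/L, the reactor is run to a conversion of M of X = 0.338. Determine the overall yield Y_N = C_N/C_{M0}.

0.0398

C_M = C_{M0}(1−X) = 2.145 mol/L.
Both paths are first order in M, so the instantaneous fraction to N is constant: dC_N/d(−C_M) = k₁/(k₁+k₂) = 0.1178.
C_N = 0.1178·(C_{M0}−C_M) = 0.1178×1.095 = 0.129 mol/L.
Y_N = C_N/C_{M0} = 0.1290/3.24 = 0.0398.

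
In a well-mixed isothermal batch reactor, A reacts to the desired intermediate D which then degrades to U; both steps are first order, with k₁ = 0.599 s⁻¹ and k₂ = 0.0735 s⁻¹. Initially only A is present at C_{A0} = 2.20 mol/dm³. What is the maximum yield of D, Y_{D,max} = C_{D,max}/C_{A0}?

0.746

For a first-order series the maximum intermediate yield is C_{D,max}/C_{A0} = (k₁/k₂)^[k₂/(k₂−k₁)].
= (0.599/0.0735)^(0.0735/(0.0735−0.599)) = (8.150)^(-0.1399) = 0.7457.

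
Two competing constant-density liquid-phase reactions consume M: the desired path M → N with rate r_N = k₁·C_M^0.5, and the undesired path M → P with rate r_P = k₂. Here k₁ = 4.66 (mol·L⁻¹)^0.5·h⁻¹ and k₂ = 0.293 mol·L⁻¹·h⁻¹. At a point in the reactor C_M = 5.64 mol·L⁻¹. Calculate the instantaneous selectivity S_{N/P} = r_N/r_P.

S_{N/P} = r_N/r_P = (k₁·C_M^0.5)/(k₂) = (k₁/k₂)·C_M^0.5.
= (4.66×5.640^0.5) / (0.293) = 11.07/0.2930 = 37.8.
Since the desired path is higher order in M, keeping C_M high (PFR or concentrated feed) favours N.

37.8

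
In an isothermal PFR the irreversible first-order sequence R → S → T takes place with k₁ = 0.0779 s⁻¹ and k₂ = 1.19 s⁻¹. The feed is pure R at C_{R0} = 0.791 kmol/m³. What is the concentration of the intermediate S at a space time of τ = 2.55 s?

0.0428 kmol/m³

Solving the coupled first-order balances gives C_S(τ) = [k₁/(k₂−k₁)]·C_{R0}·(e^(−k₁τ) − e^(−k₂τ)).
e^(−k₁τ) = e^(−0.0779×2.55) = e^(−0.1986) = 0.8198; e^(−k₂τ) = e^(−3.034) = 0.04810.
C_S = 0.0779×0.791/(1.19−0.0779) × (0.8198−0.04810) = 0.05541×0.7717 = 0.04276 kmol/m³.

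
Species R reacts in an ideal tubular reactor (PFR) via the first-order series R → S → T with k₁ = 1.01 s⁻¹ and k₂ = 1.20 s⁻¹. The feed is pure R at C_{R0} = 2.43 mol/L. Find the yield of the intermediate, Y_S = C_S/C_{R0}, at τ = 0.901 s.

For first-order series with pure R initially, C_S(τ) = k₁C_{R0}/(k₂−k₁)·(e^(−k₁τ) − e^(−k₂τ)).
e^(−k₁τ) = e^(−1.01×0.901) = e^(−0.9100) = 0.4025; e^(−k₂τ) = e^(−1.081) = 0.3392.
C_S = 1.01×2.43/(1.20−1.01) × (0.4025−0.3392) = 12.92×0.06333 = 0.8181 mol/L.
Y_S = C_S/C_{R0} = 0.8181/2.43 = 0.337.

0.337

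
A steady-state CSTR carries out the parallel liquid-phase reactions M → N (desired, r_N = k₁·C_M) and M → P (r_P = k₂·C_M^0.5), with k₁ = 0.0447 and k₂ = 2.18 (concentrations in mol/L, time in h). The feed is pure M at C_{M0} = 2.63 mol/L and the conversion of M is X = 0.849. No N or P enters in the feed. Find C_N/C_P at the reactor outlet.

0.0129

Exit C_M = C_{M0}(1−X) = 2.63×0.151 = 0.3971 mol/L.
A CSTR operates uniformly at the exit composition, giving r_N = 0.01775 and r_P = 1.374 (each k·C_M^n at C_M = 0.3971).
Overall selectivity = C_N/C_P = r_Nτ/(r_Pτ) = r_N/r_P = 0.0129.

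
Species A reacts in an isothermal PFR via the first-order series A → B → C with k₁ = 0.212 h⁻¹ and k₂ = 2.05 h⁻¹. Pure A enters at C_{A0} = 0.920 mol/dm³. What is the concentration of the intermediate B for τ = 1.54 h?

Solving the coupled first-order balances gives C_B(τ) = [k₁/(k₂−k₁)]·C_{A0}·(e^(−k₁τ) − e^(−k₂τ)).
e^(−k₁τ) = e^(−0.212×1.54) = e^(−0.3265) = 0.7215; e^(−k₂τ) = e^(−3.157) = 0.04255.
C_B = 0.212×0.920/(2.05−0.212) × (0.7215−0.04255) = 0.1061×0.6789 = 0.07204 mol/dm³.

0.0720 mol/dm³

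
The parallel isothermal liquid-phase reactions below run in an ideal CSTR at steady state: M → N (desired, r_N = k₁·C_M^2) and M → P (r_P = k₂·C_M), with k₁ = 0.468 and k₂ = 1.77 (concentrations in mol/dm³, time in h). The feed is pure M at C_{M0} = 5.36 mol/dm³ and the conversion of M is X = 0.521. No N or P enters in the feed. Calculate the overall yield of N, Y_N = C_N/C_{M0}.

Exit C_M = C_{M0}(1−X) = 5.36×0.479 = 2.567 mol/dm³.
Rates in a CSTR are evaluated at the outlet concentration: r_N = 0.468×2.567^2 = 3.085, r_P = 1.77×2.567 = 4.544.
Fraction of consumed M going to N: r_N/(r_N+r_P) = 0.4044.
C_N = 0.4044·C_{M0}·X = 0.4044×5.36×0.521 = 1.13 mol/dm³; Y_N = C_N/C_{M0} = 0.211.

0.211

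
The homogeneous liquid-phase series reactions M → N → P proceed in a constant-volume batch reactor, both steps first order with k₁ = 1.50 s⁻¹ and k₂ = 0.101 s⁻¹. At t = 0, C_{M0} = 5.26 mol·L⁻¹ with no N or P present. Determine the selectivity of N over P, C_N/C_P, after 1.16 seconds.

Solving the coupled first-order balances gives C_N(t) = [k₁/(k₂−k₁)]·C_{M0}·(e^(−k₁t) − e^(−k₂t)).
e^(−k₁t) = e^(−1.50×1.16) = e^(−1.740) = 0.1755; e^(−k₂t) = e^(−0.1172) = 0.8894.
C_N = 1.50×5.26/(0.101−1.50) × (0.1755−0.8894) = (-5.640)×(-0.7139) = 4.026 mol·L⁻¹.
C_M = C_{M0}e^(−k₁t) = 0.9232 mol·L⁻¹, so C_P = C_{M0}−C_M−C_N = 0.3104 mol·L⁻¹; C_N/C_P = 13.0.

13.0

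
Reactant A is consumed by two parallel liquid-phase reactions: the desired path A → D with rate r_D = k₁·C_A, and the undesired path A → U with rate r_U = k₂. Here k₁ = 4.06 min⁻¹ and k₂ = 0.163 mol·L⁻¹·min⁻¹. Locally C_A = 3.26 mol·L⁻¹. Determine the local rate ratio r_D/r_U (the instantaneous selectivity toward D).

S_{D/U} = r_D/r_U = (k₁·C_A)/(k₂) = (k₁/k₂)·C_A.
= (4.06×3.260) / (0.163) = 13.24/0.1630 = 81.2.
Since the desired path is higher order in A, keeping C_A high (PFR or concentrated feed) favours D.

81.2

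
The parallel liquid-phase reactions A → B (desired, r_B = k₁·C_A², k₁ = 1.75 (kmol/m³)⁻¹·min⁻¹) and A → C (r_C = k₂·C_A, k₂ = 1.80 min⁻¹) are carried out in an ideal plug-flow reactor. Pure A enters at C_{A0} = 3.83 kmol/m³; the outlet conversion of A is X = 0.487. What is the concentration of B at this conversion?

1.37 kmol/m³

C_A = C_{A0}(1−X) = 1.965 kmol/m³.
Along a PFR/batch, dC_C/dC_A = −r_C/(r_B+r_C) = −k₂/(k₂+k₁·C_A).
Integrating from C_{A0} to C_A: C_C = (1.80/1.75)·ln[(1.80+1.75·3.83)/(1.80+1.75·1.96)] = 1.029·ln(8.503/5.238) = 0.4982 kmol/m³.
Then C_B = (C_{A0}−C_A) − C_C = 1.865 − 0.4982 = 1.367 kmol/m³.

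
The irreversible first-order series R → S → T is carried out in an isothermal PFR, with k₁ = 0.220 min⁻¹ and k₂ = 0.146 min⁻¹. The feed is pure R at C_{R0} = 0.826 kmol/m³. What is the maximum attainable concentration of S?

0.368 kmol/m³

For a first-order series the maximum intermediate yield is C_{S,max}/C_{R0} = (k₁/k₂)^[k₂/(k₂−k₁)].
= (0.220/0.146)^(0.146/(0.146−0.220)) = (1.507)^(-1.973) = 0.4453.
C_{S,max} = 0.4453×0.826 = 0.368 kmol/m³.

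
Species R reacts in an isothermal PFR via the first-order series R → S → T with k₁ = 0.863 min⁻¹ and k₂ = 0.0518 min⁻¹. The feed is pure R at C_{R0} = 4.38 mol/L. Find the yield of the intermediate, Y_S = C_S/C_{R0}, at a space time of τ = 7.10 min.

0.734

For first-order series with pure R initially, C_S(τ) = k₁C_{R0}/(k₂−k₁)·(e^(−k₁τ) − e^(−k₂τ)).
e^(−k₁τ) = e^(−0.863×7.10) = e^(−6.127) = 0.002182; e^(−k₂τ) = e^(−0.3678) = 0.6923.
C_S = 0.863×4.38/(0.0518−0.863) × (0.002182−0.6923) = (-4.660)×(-0.6901) = 3.216 mol/L.
Y_S = C_S/C_{R0} = 3.216/4.38 = 0.734.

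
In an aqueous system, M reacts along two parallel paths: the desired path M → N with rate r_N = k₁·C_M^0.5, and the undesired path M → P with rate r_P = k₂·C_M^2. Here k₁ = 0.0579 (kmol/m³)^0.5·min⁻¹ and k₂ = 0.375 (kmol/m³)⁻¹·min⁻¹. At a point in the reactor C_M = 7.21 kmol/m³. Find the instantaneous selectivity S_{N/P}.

S_{N/P} = r_N/r_P = (k₁·C_M^0.5)/(k₂·C_M^2) = (k₁/k₂)·C_M^-1.5.
= (0.0579×7.210^0.5) / (0.375×7.210^2) = 0.1555/19.49 = 0.00798.

0.00798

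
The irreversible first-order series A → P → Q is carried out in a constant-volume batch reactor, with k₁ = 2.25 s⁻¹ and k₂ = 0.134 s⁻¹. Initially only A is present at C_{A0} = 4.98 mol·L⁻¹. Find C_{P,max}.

For a first-order series the maximum intermediate yield is C_{P,max}/C_{A0} = (k₁/k₂)^[k₂/(k₂−k₁)].
= (2.25/0.134)^(0.134/(0.134−2.25)) = (16.79)^(-0.06333) = 0.8364.
C_{P,max} = 0.8364×4.98 = 4.17 mol·L⁻¹.

4.17 mol·L⁻¹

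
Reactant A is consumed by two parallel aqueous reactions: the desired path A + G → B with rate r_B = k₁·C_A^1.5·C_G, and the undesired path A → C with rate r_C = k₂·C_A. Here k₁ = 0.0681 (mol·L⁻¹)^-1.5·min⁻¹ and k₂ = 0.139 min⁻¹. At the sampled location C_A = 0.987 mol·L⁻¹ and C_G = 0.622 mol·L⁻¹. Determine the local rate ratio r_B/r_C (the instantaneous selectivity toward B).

S_{B/C} = r_B/r_C = (k₁·C_A^1.5·C_G)/(k₂·C_A) = (k₁/k₂)·C_A^0.5·C_G.
= (0.0681×0.9870^1.5×0.6220) / (0.139×0.9870) = 0.04153/0.1372 = 0.303.

0.303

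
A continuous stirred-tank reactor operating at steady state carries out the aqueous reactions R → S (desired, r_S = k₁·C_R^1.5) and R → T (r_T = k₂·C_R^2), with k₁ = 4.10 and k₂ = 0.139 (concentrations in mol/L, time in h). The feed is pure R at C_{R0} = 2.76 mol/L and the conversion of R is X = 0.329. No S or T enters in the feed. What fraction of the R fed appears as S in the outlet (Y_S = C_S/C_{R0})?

0.314

Exit C_R = C_{R0}(1−X) = 2.76×0.671 = 1.852 mol/L.
A CSTR operates uniformly at the exit composition, giving r_S = 10.33 and r_T = 0.4767 (each k·C_R^n at C_R = 1.852).
Fraction of consumed R going to S: r_S/(r_S+r_T) = 0.9559.
C_S = 0.9559·C_{R0}·X = 0.9559×2.76×0.329 = 0.868 mol/L; Y_S = C_S/C_{R0} = 0.314.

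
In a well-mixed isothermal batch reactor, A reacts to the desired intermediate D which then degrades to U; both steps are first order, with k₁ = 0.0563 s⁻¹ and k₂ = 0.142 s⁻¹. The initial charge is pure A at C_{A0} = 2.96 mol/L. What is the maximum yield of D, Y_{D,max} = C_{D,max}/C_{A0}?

For a first-order series the maximum intermediate yield is C_{D,max}/C_{A0} = (k₁/k₂)^[k₂/(k₂−k₁)].
= (0.0563/0.142)^(0.142/(0.142−0.0563)) = (0.3965)^(1.657) = 0.2159.

0.216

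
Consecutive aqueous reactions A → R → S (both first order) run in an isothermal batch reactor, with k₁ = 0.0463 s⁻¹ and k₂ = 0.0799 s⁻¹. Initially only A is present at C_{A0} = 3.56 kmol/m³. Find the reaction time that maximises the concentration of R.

Setting dC_R/dt = 0 gives t_opt = ln(k₂/k₁)/(k₂−k₁).
= ln(0.0799/0.0463)/(0.0799−0.0463) = ln(1.726)/0.03360 = 0.5456/0.03360 = 16.2 s.

16.2 s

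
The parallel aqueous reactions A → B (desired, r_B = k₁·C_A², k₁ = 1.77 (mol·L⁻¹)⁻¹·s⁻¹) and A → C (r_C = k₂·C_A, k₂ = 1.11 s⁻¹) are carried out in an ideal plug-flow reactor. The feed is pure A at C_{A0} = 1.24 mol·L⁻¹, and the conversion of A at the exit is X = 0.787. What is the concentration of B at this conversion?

C_A = C_{A0}(1−X) = 0.2641 mol·L⁻¹.
Along a PFR/batch, dC_C/dC_A = −r_C/(r_B+r_C) = −k₂/(k₂+k₁·C_A).
Integrating from C_{A0} to C_A: C_C = (1.11/1.77)·ln[(1.11+1.77·1.24)/(1.11+1.77·0.264)] = 0.6271·ln(3.305/1.577) = 0.4638 mol·L⁻¹.
Then C_B = (C_{A0}−C_A) − C_C = 0.9759 − 0.4638 = 0.5121 mol·L⁻¹.

0.512 mol·L⁻¹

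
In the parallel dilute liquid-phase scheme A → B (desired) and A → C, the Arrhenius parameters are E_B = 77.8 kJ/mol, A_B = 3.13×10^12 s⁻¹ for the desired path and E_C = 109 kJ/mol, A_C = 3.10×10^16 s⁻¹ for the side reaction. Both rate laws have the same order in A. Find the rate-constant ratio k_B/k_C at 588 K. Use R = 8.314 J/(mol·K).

Since both paths have the same order in A, the concentration cancels and S_{B/C} = k_B/k_C = (A_B/A_C)·exp[(E_C−E_B)/(RT)].
(E_C−E_B)/(RT) = (109−77.8)×10³/(8.314×588) = 31200/4889 = 6.382.
k_B/k_C = (3.13×10^12/3.10×10^16)·exp(6.382) = 1.010×10^-4 × 591.2 = 0.0597.

0.0597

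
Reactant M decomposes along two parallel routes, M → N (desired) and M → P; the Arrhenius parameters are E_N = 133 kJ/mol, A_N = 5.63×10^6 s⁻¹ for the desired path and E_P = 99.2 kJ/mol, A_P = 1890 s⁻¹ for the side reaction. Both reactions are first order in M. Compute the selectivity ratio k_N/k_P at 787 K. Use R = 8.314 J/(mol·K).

17.0

k_N/k_P = (A_N/A_P)·exp[−(E_N−E_P)/(RT)] = (A_N/A_P)·exp[(E_P−E_N)/(RT)].
(E_P−E_N)/(RT) = (99.2−133)×10³/(8.314×787) = -33800/6543 = -5.166.
k_N/k_P = (5.63×10^6/1890)·exp(-5.166) = 2979 × 0.005709 = 17.0.
Since E_N > E_P, raising the temperature improves selectivity toward N.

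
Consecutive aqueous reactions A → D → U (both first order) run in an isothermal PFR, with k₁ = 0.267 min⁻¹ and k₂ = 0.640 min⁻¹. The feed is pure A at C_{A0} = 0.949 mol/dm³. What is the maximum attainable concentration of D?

0.212 mol/dm³

Evaluating C_D at τ_opt = ln(k₂/k₁)/(k₂−k₁) gives C_{D,max}/C_{A0} = (k₁/k₂)^[k₂/(k₂−k₁)].
= (0.267/0.640)^(0.640/(0.640−0.267)) = (0.4172)^(1.716) = 0.2231.
C_{D,max} = 0.2231×0.949 = 0.212 mol/dm³.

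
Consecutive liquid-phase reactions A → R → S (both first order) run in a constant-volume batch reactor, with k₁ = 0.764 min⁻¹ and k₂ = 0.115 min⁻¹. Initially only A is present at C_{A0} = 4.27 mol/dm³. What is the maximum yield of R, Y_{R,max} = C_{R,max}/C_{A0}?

0.715

Evaluating C_R at t_opt = ln(k₂/k₁)/(k₂−k₁) gives C_{R,max}/C_{A0} = (k₁/k₂)^[k₂/(k₂−k₁)].
= (0.764/0.115)^(0.115/(0.115−0.764)) = (6.643)^(-0.1772) = 0.7149.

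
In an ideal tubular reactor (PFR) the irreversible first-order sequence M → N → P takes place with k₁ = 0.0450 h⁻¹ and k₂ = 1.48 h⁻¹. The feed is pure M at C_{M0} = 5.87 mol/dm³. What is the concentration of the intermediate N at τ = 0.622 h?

For first-order series with pure M initially, C_N(τ) = k₁C_{M0}/(k₂−k₁)·(e^(−k₁τ) − e^(−k₂τ)).
e^(−k₁τ) = e^(−0.0450×0.622) = e^(−0.02799) = 0.9724; e^(−k₂τ) = e^(−0.9206) = 0.3983.
C_N = 0.0450×5.87/(1.48−0.0450) × (0.9724−0.3983) = 0.1841×0.5741 = 0.1057 mol/dm³.

0.106 mol/dm³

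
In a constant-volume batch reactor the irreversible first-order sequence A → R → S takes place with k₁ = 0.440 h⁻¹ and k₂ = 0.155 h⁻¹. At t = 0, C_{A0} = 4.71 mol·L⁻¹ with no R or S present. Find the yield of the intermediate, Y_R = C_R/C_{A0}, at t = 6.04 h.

0.497

The intermediate concentration in a first-order A→B→C sequence is C_R = k₁C_{A0}(e^(−k₁t) − e^(−k₂t))/(k₂−k₁).
e^(−k₁t) = e^(−0.440×6.04) = e^(−2.658) = 0.07012; e^(−k₂t) = e^(−0.9362) = 0.3921.
C_R = 0.440×4.71/(0.155−0.440) × (0.07012−0.3921) = (-7.272)×(-0.3220) = 2.341 mol·L⁻¹.
Y_R = C_R/C_{A0} = 2.341/4.71 = 0.497.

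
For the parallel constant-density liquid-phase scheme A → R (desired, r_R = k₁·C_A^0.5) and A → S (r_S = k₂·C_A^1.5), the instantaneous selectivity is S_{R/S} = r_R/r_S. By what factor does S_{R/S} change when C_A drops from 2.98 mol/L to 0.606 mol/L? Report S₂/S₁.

4.92

S_{R/S} = (k₁/k₂)·C_A⁻¹, so S₂/S₁ = (C_{A,2}/C_{A,1})⁻¹.
= 2.98/0.606 = 4.92.
Selectivity toward R rises as C_A falls — low-concentration operation is favoured.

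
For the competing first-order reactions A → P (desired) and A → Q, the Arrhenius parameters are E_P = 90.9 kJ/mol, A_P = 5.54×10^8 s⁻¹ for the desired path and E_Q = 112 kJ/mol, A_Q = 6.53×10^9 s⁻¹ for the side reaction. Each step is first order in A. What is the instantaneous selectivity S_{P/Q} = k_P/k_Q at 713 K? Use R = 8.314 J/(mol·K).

2.98

k_P/k_Q = (A_P/A_Q)·exp[−(E_P−E_Q)/(RT)] = (A_P/A_Q)·exp[(E_Q−E_P)/(RT)].
(E_Q−E_P)/(RT) = (112−90.9)×10³/(8.314×713) = 21100/5928 = 3.559.
k_P/k_Q = (5.54×10^8/6.53×10^9)·exp(3.559) = 0.08484 × 35.14 = 2.98.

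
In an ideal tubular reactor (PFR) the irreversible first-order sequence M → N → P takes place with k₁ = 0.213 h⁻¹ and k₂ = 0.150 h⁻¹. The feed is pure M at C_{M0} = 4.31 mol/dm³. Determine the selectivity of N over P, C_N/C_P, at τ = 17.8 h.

Solving the coupled first-order balances gives C_N(τ) = [k₁/(k₂−k₁)]·C_{M0}·(e^(−k₁τ) − e^(−k₂τ)).
e^(−k₁τ) = e^(−0.213×17.8) = e^(−3.791) = 0.02256; e^(−k₂τ) = e^(−2.670) = 0.06925.
C_N = 0.213×4.31/(0.150−0.213) × (0.02256−0.06925) = (-14.57)×(-0.04669) = 0.6803 mol/dm³.
C_M = C_{M0}e^(−k₁τ) = 0.09725 mol/dm³, so C_P = C_{M0}−C_M−C_N = 3.532 mol/dm³; C_N/C_P = 0.193.

0.193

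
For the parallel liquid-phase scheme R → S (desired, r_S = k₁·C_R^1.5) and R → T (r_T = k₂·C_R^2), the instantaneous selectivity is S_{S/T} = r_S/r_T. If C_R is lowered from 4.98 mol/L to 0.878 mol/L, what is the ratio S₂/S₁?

2.38

S_{S/T} = (k₁/k₂)·C_R^-0.5, so S₂/S₁ = (C_{R,2}/C_{R,1})^-0.5.
= (0.878/4.98)^(-0.5) = (0.1763)^(-0.5) = 2.38.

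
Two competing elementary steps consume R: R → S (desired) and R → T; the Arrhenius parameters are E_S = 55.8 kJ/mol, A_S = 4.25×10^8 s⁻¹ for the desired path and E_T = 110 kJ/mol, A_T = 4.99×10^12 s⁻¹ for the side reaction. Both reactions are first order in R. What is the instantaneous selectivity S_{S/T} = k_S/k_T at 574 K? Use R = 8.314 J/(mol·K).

7.29

Since both paths have the same order in R, the concentration cancels and S_{S/T} = k_S/k_T = (A_S/A_T)·exp[(E_T−E_S)/(RT)].
(E_T−E_S)/(RT) = (110−55.8)×10³/(8.314×574) = 54200/4772 = 11.36.
k_S/k_T = (4.25×10^8/4.99×10^12)·exp(11.36) = 8.517×10^-5 × 85593 = 7.29.
Since E_S < E_T, lowering the temperature improves selectivity toward S.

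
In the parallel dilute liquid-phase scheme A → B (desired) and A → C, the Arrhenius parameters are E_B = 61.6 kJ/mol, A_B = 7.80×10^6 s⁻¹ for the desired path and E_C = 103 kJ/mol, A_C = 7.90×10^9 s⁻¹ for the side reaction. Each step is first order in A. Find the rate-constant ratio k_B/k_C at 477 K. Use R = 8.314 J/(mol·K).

33.7

With equal orders, S_{B/C} = k_B/k_C = (A_B/A_C)·exp[(E_C−E_B)/(RT)].
(E_C−E_B)/(RT) = (103−61.6)×10³/(8.314×477) = 41400/3966 = 10.44.
k_B/k_C = (7.80×10^6/7.90×10^9)·exp(10.44) = 9.873×10^-4 × 34177 = 33.7.
Since E_B < E_C, lowering the temperature improves selectivity toward B.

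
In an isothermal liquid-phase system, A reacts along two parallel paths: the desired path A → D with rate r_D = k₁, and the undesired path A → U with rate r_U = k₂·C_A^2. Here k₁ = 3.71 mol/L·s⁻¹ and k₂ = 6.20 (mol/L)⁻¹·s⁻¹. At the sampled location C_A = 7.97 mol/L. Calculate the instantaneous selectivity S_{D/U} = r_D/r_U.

0.00942

S_{D/U} = r_D/r_U = (k₁)/(k₂·C_A^2) = (k₁/k₂)·C_A^-2.
= (3.71) / (6.20×7.970^2) = 3.710/393.8 = 0.00942.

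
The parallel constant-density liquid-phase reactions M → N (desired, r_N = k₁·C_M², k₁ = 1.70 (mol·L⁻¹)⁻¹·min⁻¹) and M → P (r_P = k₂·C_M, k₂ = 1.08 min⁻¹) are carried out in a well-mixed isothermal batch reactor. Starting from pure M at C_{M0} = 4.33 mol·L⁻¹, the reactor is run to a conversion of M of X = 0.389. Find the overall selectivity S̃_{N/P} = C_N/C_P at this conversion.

5.40

C_M = C_{M0}(1−X) = 2.646 mol·L⁻¹.
Along a PFR/batch, dC_P/dC_M = −r_P/(r_N+r_P) = −k₂/(k₂+k₁·C_M).
Integrating from C_{M0} to C_M: C_P = (1.08/1.70)·ln[(1.08+1.70·4.33)/(1.08+1.70·2.65)] = 0.6353·ln(8.441/5.578) = 0.2632 mol·L⁻¹.
Then C_N = (C_{M0}−C_M) − C_P = 1.684 − 0.2632 = 1.421 mol·L⁻¹.
S̃_{N/P} = C_N/C_P = 1.421/0.2632 = 5.40.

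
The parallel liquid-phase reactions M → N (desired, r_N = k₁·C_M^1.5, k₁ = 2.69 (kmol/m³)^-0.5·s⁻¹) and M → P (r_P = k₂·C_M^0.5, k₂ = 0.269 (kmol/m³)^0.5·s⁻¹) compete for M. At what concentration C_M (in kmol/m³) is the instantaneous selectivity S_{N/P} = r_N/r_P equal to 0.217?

0.0217 kmol/m³

S_{N/P} = (k₁/k₂)·C_M ⇒ C_M = S·k₂/k₁.
= 0.217×0.269/2.69 = 0.0217 kmol/m³.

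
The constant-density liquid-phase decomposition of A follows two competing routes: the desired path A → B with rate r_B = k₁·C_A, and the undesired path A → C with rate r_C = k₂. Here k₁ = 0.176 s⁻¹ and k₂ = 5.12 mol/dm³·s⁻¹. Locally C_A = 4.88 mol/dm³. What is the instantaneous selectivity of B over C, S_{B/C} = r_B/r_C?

S_{B/C} = r_B/r_C = (k₁·C_A)/(k₂) = (k₁/k₂)·C_A.
= (0.176×4.880) / (5.12) = 0.8589/5.120 = 0.168.
Since the desired path is higher order in A, keeping C_A high (PFR or concentrated feed) favours B.

0.168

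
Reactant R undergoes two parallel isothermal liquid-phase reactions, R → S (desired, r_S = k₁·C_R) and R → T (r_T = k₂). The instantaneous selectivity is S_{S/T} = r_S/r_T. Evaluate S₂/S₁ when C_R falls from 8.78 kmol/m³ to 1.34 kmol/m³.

S_{S/T} = (k₁/k₂)·C_R, so S₂/S₁ = (C_{R,2}/C_{R,1}).
= 1.34/8.78 = 0.153.

0.153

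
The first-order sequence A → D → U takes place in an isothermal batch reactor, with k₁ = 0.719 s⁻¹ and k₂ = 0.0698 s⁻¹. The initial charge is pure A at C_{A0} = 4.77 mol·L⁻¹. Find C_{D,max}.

3.71 mol·L⁻¹

For a first-order series the maximum intermediate yield is C_{D,max}/C_{A0} = (k₁/k₂)^[k₂/(k₂−k₁)].
= (0.719/0.0698)^(0.0698/(0.0698−0.719)) = (10.30)^(-0.1075) = 0.7782.
C_{D,max} = 0.7782×4.77 = 3.71 mol·L⁻¹.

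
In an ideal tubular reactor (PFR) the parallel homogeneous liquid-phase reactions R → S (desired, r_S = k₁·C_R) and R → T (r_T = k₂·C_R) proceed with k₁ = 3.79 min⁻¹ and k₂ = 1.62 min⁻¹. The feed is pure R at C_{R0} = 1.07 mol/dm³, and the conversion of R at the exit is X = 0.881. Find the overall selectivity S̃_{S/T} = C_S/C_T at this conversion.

C_R = C_{R0}(1−X) = 0.1273 mol/dm³.
Both paths are first order in R, so the instantaneous fraction to S is constant: dC_S/d(−C_R) = k₁/(k₁+k₂) = 0.7006.
C_S = 0.7006·(C_{R0}−C_R) = 0.7006×0.9427 = 0.660 mol/dm³.
C_T = (C_{R0}−C_R)−C_S = 0.2823 mol/dm³; S̃_{S/T} = 0.6604/0.2823 = 2.34.

2.34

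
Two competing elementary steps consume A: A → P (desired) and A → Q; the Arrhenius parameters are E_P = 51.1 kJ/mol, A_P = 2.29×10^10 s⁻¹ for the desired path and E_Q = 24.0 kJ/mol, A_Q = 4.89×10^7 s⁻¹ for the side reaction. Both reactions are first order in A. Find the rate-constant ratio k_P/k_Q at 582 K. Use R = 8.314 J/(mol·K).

Since both paths have the same order in A, the concentration cancels and S_{P/Q} = k_P/k_Q = (A_P/A_Q)·exp[(E_Q−E_P)/(RT)].
(E_Q−E_P)/(RT) = (24.0−51.1)×10³/(8.314×582) = -27100/4839 = -5.601.
k_P/k_Q = (2.29×10^10/4.89×10^7)·exp(-5.601) = 468.3 × 0.003696 = 1.73.

1.73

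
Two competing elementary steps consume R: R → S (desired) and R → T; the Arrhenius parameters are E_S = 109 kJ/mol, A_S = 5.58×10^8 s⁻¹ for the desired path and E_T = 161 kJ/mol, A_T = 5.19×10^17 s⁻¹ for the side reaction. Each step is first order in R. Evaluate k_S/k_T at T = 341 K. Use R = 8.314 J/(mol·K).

0.0993

k_S/k_T = (A_S/A_T)·exp[−(E_S−E_T)/(RT)] = (A_S/A_T)·exp[(E_T−E_S)/(RT)].
(E_T−E_S)/(RT) = (161−109)×10³/(8.314×341) = 52000/2835 = 18.34.
k_S/k_T = (5.58×10^8/5.19×10^17)·exp(18.34) = 1.075×10^-9 × 9.240×10^7 = 0.0993.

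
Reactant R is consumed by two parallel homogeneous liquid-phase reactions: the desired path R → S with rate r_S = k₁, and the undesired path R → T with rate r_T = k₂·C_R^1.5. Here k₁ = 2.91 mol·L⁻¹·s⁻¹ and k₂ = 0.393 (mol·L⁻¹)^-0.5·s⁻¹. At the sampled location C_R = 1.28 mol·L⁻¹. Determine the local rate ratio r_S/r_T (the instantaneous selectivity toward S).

5.11

S_{S/T} = r_S/r_T = (k₁)/(k₂·C_R^1.5) = (k₁/k₂)·C_R^-1.5.
= (2.91) / (0.393×1.280^1.5) = 2.910/0.5691 = 5.11.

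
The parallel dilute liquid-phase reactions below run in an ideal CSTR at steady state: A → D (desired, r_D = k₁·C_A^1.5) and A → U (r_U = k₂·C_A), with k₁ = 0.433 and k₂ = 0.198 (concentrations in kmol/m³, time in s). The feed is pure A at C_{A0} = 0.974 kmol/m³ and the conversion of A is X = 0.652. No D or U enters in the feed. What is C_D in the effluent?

0.356 kmol/m³

Exit C_A = C_{A0}(1−X) = 0.974×0.348 = 0.3390 kmol/m³.
A CSTR operates uniformly at the exit composition, giving r_D = 0.08545 and r_U = 0.06711 (each k·C_A^n at C_A = 0.3390).
Fraction of consumed A going to D: r_D/(r_D+r_U) = 0.5601.
C_D = 0.5601·C_{A0}·X = 0.5601×0.974×0.652 = 0.356 kmol/m³.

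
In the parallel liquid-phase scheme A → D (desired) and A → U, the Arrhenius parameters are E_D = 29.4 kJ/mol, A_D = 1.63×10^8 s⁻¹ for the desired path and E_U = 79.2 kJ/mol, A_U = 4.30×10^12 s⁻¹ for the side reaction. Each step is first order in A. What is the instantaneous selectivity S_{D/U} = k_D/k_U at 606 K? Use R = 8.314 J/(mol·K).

0.744

With equal orders, S_{D/U} = k_D/k_U = (A_D/A_U)·exp[(E_U−E_D)/(RT)].
(E_U−E_D)/(RT) = (79.2−29.4)×10³/(8.314×606) = 49800/5038 = 9.884.
k_D/k_U = (1.63×10^8/4.30×10^12)·exp(9.884) = 3.791×10^-5 × 19620 = 0.744.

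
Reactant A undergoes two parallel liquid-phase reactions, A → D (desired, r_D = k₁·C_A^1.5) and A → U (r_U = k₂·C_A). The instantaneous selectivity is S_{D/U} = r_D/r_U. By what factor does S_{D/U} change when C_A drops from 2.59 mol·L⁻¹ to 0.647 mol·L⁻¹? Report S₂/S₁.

0.500

S_{D/U} = (k₁/k₂)·C_A^0.5, so S₂/S₁ = (C_{A,2}/C_{A,1})^0.5.
= (0.647/2.59)^0.5 = (0.2498)^0.5 = 0.500.
Selectivity toward D falls as C_A falls — high-concentration operation is favoured.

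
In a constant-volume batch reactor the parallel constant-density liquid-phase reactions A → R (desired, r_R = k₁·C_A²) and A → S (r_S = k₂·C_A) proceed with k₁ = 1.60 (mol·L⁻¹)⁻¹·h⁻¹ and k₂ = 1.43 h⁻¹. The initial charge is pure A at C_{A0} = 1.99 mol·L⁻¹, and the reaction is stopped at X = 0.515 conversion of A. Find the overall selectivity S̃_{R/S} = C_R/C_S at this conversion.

1.61

C_A = C_{A0}(1−X) = 0.9651 mol·L⁻¹.
Along a PFR/batch, dC_S/dC_A = −r_S/(r_R+r_S) = −k₂/(k₂+k₁·C_A).
Integrating from C_{A0} to C_A: C_S = (1.43/1.60)·ln[(1.43+1.60·1.99)/(1.43+1.60·0.965)] = 0.8937·ln(4.614/2.974) = 0.3925 mol·L⁻¹.
Then C_R = (C_{A0}−C_A) − C_S = 1.025 − 0.3925 = 0.6324 mol·L⁻¹.
S̃_{R/S} = C_R/C_S = 0.6324/0.3925 = 1.61.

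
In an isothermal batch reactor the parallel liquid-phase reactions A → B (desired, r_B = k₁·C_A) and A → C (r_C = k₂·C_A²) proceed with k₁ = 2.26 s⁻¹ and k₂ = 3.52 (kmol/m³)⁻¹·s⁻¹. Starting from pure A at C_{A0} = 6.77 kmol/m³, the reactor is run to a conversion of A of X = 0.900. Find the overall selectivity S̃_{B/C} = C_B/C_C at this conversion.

0.222

C_A = C_{A0}(1−X) = 0.6770 kmol/m³.
Along a PFR/batch, dC_B/dC_A = −r_B/(r_B+r_C) = −k₁/(k₁+k₂·C_A).
Integrating from C_{A0} to C_A: C_B = (2.26/3.52)·ln[(2.26+3.52·6.77)/(2.26+3.52·0.677)] = 0.6420·ln(26.09/4.643) = 1.108 kmol/m³.
C_C = (C_{A0}−C_A)−C_B = 4.985 kmol/m³; S̃_{B/C} = 1.108/4.985 = 0.222.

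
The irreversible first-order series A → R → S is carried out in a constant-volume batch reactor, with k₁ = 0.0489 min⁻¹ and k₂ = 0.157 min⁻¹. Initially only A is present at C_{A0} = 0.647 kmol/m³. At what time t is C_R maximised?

10.8 min

For first-order series the maximum of C_R occurs at t_opt = ln(k₂/k₁)/(k₂−k₁).
= ln(0.157/0.0489)/(0.157−0.0489) = ln(3.211)/0.1081 = 1.166/0.1081 = 10.8 min.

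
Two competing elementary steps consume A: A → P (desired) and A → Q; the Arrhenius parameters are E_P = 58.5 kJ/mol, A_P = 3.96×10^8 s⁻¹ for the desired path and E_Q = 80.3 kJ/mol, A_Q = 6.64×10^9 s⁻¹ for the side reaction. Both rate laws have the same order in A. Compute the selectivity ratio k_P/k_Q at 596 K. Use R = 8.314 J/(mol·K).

4.86

k_P/k_Q = (A_P/A_Q)·exp[−(E_P−E_Q)/(RT)] = (A_P/A_Q)·exp[(E_Q−E_P)/(RT)].
(E_Q−E_P)/(RT) = (80.3−58.5)×10³/(8.314×596) = 21800/4955 = 4.399.
k_P/k_Q = (3.96×10^8/6.64×10^9)·exp(4.399) = 0.05964 × 81.41 = 4.86.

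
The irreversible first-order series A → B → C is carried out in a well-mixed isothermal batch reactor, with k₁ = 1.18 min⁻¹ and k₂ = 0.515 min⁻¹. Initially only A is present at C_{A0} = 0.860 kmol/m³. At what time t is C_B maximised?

1.25 min

The intermediate peaks when r₁ = r₂, i.e. k₁e^(−k₁t) = k₂e^(−k₂t), giving t_opt = ln(k₂/k₁)/(k₂−k₁).
= ln(0.515/1.18)/(0.515−1.18) = ln(0.4364)/-0.6650 = -0.8291/-0.6650 = 1.25 min.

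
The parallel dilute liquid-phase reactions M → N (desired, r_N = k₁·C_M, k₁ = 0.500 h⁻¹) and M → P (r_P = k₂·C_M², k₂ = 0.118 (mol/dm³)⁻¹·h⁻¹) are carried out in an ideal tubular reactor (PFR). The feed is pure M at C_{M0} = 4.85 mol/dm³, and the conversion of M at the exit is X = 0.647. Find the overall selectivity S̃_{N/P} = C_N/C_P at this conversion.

C_M = C_{M0}(1−X) = 1.712 mol/dm³.
Along a PFR/batch, dC_N/dC_M = −r_N/(r_N+r_P) = −k₁/(k₁+k₂·C_M).
Integrating from C_{M0} to C_M: C_N = (0.500/0.118)·ln[(0.500+0.118·4.85)/(0.500+0.118·1.71)] = 4.237·ln(1.072/0.7020) = 1.795 mol/dm³.
C_P = (C_{M0}−C_M)−C_N = 1.343 mol/dm³; S̃_{N/P} = 1.795/1.343 = 1.34.

1.34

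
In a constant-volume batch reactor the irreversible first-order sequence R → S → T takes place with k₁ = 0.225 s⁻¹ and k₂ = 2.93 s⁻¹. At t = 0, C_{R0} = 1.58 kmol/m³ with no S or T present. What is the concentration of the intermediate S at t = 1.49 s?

Solving the coupled first-order balances gives C_S(t) = [k₁/(k₂−k₁)]·C_{R0}·(e^(−k₁t) − e^(−k₂t)).
e^(−k₁t) = e^(−0.225×1.49) = e^(−0.3352) = 0.7152; e^(−k₂t) = e^(−4.366) = 0.01271.
C_S = 0.225×1.58/(2.93−0.225) × (0.7152−0.01271) = 0.1314×0.7025 = 0.09232 kmol/m³.

0.0923 kmol/m³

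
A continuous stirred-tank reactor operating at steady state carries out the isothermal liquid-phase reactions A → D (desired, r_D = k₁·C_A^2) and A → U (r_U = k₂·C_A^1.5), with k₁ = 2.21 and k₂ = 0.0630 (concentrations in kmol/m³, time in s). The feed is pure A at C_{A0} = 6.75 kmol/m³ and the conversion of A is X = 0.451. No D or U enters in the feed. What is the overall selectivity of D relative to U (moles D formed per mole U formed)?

Exit C_A = C_{A0}(1−X) = 6.75×0.549 = 3.706 kmol/m³.
Rates in a CSTR are evaluated at the outlet concentration: r_D = 2.21×3.706^2 = 30.35, r_U = 0.0630×3.706^1.5 = 0.4494.
Overall selectivity = C_D/C_U = r_Dτ/(r_Uτ) = r_D/r_U = 67.5.

67.5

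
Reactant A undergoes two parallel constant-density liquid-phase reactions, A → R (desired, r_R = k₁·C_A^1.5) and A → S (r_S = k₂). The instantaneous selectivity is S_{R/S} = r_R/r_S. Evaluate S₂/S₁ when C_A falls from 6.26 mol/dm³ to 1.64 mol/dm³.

S_{R/S} = (k₁/k₂)·C_A^1.5, so S₂/S₁ = (C_{A,2}/C_{A,1})^1.5.
= (1.64/6.26)^1.5 = (0.2620)^1.5 = 0.134.

0.134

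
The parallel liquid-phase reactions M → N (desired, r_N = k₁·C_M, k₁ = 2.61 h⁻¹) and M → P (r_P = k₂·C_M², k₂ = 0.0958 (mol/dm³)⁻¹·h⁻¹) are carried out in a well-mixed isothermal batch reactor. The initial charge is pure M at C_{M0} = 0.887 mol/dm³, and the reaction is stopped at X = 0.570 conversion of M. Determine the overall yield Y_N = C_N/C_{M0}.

0.557

C_M = C_{M0}(1−X) = 0.3814 mol/dm³.
Along a PFR/batch, dC_N/dC_M = −r_N/(r_N+r_P) = −k₁/(k₁+k₂·C_M).
Integrating from C_{M0} to C_M: C_N = (2.61/0.0958)·ln[(2.61+0.0958·0.887)/(2.61+0.0958·0.381)] = 27.24·ln(2.695/2.647) = 0.4941 mol/dm³.
Y_N = C_N/C_{M0} = 0.4941/0.887 = 0.557.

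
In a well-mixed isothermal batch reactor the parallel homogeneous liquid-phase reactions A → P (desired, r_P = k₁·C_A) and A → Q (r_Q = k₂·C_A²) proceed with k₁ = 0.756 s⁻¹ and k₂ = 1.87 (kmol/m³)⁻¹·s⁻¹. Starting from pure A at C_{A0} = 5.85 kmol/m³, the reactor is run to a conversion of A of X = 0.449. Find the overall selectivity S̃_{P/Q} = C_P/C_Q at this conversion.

C_A = C_{A0}(1−X) = 3.223 kmol/m³.
Along a PFR/batch, dC_P/dC_A = −r_P/(r_P+r_Q) = −k₁/(k₁+k₂·C_A).
Integrating from C_{A0} to C_A: C_P = (0.756/1.87)·ln[(0.756+1.87·5.85)/(0.756+1.87·3.22)] = 0.4043·ln(11.70/6.784) = 0.2202 kmol/m³.
C_Q = (C_{A0}−C_A)−C_P = 2.406 kmol/m³; S̃_{P/Q} = 0.2202/2.406 = 0.0915.

0.0915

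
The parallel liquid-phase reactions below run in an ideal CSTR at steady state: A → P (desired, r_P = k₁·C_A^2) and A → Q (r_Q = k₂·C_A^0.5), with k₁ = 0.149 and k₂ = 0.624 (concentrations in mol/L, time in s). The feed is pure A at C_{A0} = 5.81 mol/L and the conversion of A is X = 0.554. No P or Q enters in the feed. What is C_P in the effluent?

Exit C_A = C_{A0}(1−X) = 5.81×0.446 = 2.591 mol/L.
In a CSTR the entire volume is at exit conditions, so r_P = 0.149×2.591^2 = 1.000 and r_Q = 0.624×2.591^0.5 = 1.004.
Fraction of consumed A going to P: r_P/(r_P+r_Q) = 0.4990.
C_P = 0.4990·C_{A0}·X = 0.4990×5.81×0.554 = 1.61 mol/L.

1.61 mol/L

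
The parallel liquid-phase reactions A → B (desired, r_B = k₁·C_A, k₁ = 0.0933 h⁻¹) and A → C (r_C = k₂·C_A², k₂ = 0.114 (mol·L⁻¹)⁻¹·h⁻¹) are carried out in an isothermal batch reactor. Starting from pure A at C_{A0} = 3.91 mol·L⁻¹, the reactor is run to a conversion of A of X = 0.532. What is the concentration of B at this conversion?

0.474 mol·L⁻¹

C_A = C_{A0}(1−X) = 1.830 mol·L⁻¹.
Along a PFR/batch, dC_B/dC_A = −r_B/(r_B+r_C) = −k₁/(k₁+k₂·C_A).
Integrating from C_{A0} to C_A: C_B = (0.0933/0.114)·ln[(0.0933+0.114·3.91)/(0.0933+0.114·1.83)] = 0.8184·ln(0.5390/0.3019) = 0.4744 mol·L⁻¹.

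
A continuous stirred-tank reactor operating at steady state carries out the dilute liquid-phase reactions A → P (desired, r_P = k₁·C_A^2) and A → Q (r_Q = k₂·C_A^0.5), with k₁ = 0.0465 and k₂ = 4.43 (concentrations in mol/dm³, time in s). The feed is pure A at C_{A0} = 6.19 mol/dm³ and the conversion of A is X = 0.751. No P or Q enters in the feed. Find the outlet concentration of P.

Exit C_A = C_{A0}(1−X) = 6.19×0.249 = 1.541 mol/dm³.
In a CSTR the entire volume is at exit conditions, so r_P = 0.0465×1.541^2 = 0.1105 and r_Q = 4.43×1.541^0.5 = 5.500.
Fraction of consumed A going to P: r_P/(r_P+r_Q) = 0.01969.
C_P = 0.01969·C_{A0}·X = 0.01969×6.19×0.751 = 0.0915 mol/dm³.

0.0915 mol/dm³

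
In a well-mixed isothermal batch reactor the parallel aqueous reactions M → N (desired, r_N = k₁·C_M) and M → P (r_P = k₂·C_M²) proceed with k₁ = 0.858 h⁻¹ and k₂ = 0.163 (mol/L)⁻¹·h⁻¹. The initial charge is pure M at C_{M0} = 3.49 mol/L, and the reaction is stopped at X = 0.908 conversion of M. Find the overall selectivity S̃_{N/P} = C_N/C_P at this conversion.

2.95

C_M = C_{M0}(1−X) = 0.3211 mol/L.
Along a PFR/batch, dC_N/dC_M = −r_N/(r_N+r_P) = −k₁/(k₁+k₂·C_M).
Integrating from C_{M0} to C_M: C_N = (0.858/0.163)·ln[(0.858+0.163·3.49)/(0.858+0.163·0.321)] = 5.264·ln(1.427/0.9103) = 2.366 mol/L.
C_P = (C_{M0}−C_M)−C_N = 0.8032 mol/L; S̃_{N/P} = 2.366/0.8032 = 2.95.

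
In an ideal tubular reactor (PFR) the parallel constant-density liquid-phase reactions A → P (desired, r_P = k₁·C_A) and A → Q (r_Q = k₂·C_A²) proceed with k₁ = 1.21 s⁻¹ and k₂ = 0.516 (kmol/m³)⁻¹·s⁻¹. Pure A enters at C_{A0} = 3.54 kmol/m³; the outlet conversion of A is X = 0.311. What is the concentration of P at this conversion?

0.486 kmol/m³

C_A = C_{A0}(1−X) = 2.439 kmol/m³.
Along a PFR/batch, dC_P/dC_A = −r_P/(r_P+r_Q) = −k₁/(k₁+k₂·C_A).
Integrating from C_{A0} to C_A: C_P = (1.21/0.516)·ln[(1.21+0.516·3.54)/(1.21+0.516·2.44)] = 2.345·ln(3.037/2.469) = 0.4857 kmol/m³.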